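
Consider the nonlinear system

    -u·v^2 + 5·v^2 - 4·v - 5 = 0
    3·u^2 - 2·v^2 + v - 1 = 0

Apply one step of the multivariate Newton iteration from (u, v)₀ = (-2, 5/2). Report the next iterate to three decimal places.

(-1.323, 1.709)

At (-2, 5/2): F = (28.750, 1.000).
Jacobian J = [[-v^2, -2·u·v + 10·v - 4], [6·u, -4·v + 1]].
At the point, J = [[-6.250, 31.000], [-12.000, -9.000]] (det J = 428.250).
Solving J·Δ = −F gives Δ = (0.677, -0.791).
Then the next iterate is (u, v)₁ = (-1.323, 1.709).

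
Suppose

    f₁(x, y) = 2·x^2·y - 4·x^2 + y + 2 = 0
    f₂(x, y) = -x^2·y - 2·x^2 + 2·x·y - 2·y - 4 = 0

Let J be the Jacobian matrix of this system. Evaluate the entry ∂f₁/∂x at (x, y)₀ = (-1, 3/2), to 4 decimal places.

2.0000

∂f₁/∂x = 4·x·y - 8·x.
At (-1, 3/2) this is 2.0000.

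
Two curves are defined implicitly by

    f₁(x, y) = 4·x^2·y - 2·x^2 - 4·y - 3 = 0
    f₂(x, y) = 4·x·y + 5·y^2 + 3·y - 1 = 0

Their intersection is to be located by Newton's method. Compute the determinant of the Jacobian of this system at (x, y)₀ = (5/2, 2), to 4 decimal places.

J = [[8·x·y - 4·x, 4·x^2 - 4], [4·y, 4·x + 10·y + 3]].
At the point, J = [[30.0000, 21.0000], [8.0000, 33.0000]].
det J = 822.0000.

822.0000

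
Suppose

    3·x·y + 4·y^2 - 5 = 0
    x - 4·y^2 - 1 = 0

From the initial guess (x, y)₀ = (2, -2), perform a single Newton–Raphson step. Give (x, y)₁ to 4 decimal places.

At (2, -2): F = (-1.0000, -15.0000).
Jacobian J = [[3·y, 3·x + 8·y], [1, -8·y]].
At the point, J = [[-6.0000, -10.0000], [1.0000, 16.0000]] (det J = -86.0000).
Solving J·Δ = −F gives Δ = (-1.9302, 1.0581).
Then the next iterate is (x, y)₁ = (0.0698, -0.9419).

(0.0698, -0.9419)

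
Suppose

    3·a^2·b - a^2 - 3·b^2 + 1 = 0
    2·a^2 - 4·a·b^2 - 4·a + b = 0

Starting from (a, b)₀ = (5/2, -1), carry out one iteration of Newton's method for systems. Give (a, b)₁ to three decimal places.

(1.740, -0.523)

At (5/2, -1): F = (-27.000, -8.500).
Jacobian J = [[6·a·b - 2·a, 3·a^2 - 6·b], [4·a - 4·b^2 - 4, -8·a·b + 1]].
At the point, J = [[-20.000, 24.750], [2.000, 21.000]] (det J = -469.500).
Solving J·Δ = −F gives Δ = (-0.760, 0.477).
Then the next iterate is (a, b)₁ = (1.740, -0.523).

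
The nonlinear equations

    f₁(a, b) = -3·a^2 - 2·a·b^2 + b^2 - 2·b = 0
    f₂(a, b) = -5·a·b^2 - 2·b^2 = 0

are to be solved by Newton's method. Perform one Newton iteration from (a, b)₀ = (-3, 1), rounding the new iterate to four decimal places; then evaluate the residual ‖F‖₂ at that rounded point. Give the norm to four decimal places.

At (-3, 1): F = (-22.0000, 13.0000).
Jacobian J = [[-6·a - 2·b^2, -4·a·b + 2·b - 2], [-5·b^2, -10·a·b - 4·b]].
At the point, J = [[16.0000, 12.0000], [-5.0000, 26.0000]] (det J = 476.0000).
Solving J·Δ = −F gives Δ = (1.5294, -0.2059).
Then the next iterate is (a, b)₁ = (-1.4706, 0.7941).
Re-evaluating at (-1.4706, 0.7941): F = (-5.590893, 3.375574), so ‖F‖₂ = 6.5309.

6.5309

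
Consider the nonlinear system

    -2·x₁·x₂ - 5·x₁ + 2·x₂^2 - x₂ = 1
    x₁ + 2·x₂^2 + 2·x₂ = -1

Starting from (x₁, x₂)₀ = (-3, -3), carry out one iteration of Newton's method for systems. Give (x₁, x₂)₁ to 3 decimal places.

At (-3, -3): F = (17.000, 10.000).
Jacobian J = [[-2·x₂ - 5, -2·x₁ + 4·x₂ - 1], [1, 4·x₂ + 2]].
At the point, J = [[1.000, -7.000], [1.000, -10.000]] (det J = -3.000).
Solving J·Δ = −F gives Δ = (-33.333, -2.333).
Then the next iterate is (x₁, x₂)₁ = (-36.333, -5.333).

(-36.333, -5.333)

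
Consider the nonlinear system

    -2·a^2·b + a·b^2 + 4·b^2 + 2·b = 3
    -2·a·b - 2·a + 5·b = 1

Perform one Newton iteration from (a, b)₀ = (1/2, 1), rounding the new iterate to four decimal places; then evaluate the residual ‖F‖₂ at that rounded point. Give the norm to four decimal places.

0.2750

At (1/2, 1): F = (3.0000, 2.0000).
Jacobian J = [[-4·a·b + b^2, -2·a^2 + 2·a·b + 8·b + 2], [-2·b - 2, -2·a + 5]].
At the point, J = [[-1.0000, 10.5000], [-4.0000, 4.0000]] (det J = 38.0000).
Solving J·Δ = −F gives Δ = (0.2368, -0.2632).
Then the next iterate is (a, b)₁ = (0.7368, 0.7368).
Re-evaluating at (0.7368, 0.7368): F = (0.245107, 0.124652), so ‖F‖₂ = 0.2750.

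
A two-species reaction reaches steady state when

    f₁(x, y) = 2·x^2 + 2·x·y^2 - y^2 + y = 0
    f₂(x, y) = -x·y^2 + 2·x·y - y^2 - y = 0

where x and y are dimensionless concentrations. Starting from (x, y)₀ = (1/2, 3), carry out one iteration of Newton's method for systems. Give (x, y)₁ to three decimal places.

(0.398, 1.534)

At (1/2, 3): F = (3.500, -13.500).
Jacobian J = [[4·x + 2·y^2, 4·x·y - 2·y + 1], [-y^2 + 2·y, -2·x·y + 2·x - 2·y - 1]].
At the point, J = [[20.000, 1.000], [-3.000, -9.000]] (det J = -177.000).
Solving J·Δ = −F gives Δ = (-0.102, -1.466).
Then the next iterate is (x, y)₁ = (0.398, 1.534).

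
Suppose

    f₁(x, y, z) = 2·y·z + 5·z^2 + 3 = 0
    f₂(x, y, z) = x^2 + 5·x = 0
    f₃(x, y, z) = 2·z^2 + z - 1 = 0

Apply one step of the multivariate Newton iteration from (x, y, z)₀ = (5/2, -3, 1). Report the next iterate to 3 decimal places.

At (5/2, -3, 1): F = (2.000, 18.750, 2.000).
Jacobian J = [[0, 2·z, 2·y + 10·z], [2·x + 5, 0, 0], [0, 0, 4·z + 1]].
At the point, J = [[0.000, 2.000, 4.000], [10.000, 0.000, 0.000], [0.000, 0.000, 5.000]] (det J = -100.000).
Solving J·Δ = −F gives Δ = (-1.875, -0.200, -0.400).
Then the next iterate is (x, y, z)₁ = (0.625, -3.200, 0.600).

(0.625, -3.200, 0.600)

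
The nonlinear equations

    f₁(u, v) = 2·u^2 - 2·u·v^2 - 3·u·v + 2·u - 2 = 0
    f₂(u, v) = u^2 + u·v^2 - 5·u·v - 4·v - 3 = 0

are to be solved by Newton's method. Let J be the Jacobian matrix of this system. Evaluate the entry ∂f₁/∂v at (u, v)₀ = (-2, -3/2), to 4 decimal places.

-6.0000

∂f₁/∂v = -4·u·v - 3·u.
At (-2, -3/2) this is -6.0000.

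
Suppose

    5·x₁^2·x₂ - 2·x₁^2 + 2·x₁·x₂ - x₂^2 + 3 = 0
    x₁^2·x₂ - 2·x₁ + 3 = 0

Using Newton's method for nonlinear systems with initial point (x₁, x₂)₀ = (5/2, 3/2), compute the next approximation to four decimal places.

(-0.2339, 2.7258)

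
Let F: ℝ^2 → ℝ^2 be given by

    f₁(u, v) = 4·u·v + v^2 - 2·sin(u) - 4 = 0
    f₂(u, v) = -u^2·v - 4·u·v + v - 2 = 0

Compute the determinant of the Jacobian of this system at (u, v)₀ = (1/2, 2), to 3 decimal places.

52.194

J = [[4·v - 2·cos(u), 4·u + 2·v], [-2·u·v - 4·v, -u^2 - 4·u + 1]].
At the point, J = [[6.24483, 6.000], [-10.000, -1.250]].
det J = 52.194.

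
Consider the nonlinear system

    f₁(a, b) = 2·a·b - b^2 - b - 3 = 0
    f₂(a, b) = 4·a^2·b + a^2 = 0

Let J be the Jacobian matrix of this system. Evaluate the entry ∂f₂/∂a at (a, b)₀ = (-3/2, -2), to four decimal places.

∂f₂/∂a = 8·a·b + 2·a.
At (-3/2, -2) this is 21.0000.

21.0000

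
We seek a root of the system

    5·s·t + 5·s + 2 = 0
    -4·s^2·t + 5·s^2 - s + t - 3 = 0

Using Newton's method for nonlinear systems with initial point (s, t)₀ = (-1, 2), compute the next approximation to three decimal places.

(0.200, 3.000)

At (-1, 2): F = (-13.000, -3.000).
Jacobian J = [[5·t + 5, 5·s], [-8·s·t + 10·s - 1, -4·s^2 + 1]].
At the point, J = [[15.000, -5.000], [5.000, -3.000]] (det J = -20.000).
Solving J·Δ = −F gives Δ = (1.200, 1.000).
Then the next iterate is (s, t)₁ = (0.200, 3.000).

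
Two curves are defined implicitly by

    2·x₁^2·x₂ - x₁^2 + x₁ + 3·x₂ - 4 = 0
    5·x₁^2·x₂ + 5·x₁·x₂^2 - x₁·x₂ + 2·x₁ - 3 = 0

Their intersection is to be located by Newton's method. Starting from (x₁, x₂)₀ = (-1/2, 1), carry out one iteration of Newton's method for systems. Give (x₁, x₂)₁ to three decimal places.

(5.411, 1.357)

At (-1/2, 1): F = (-1.250, -4.750).
Jacobian J = [[4·x₁·x₂ - 2·x₁ + 1, 2·x₁^2 + 3], [10·x₁·x₂ + 5·x₂^2 - x₂ + 2, 5·x₁^2 + 10·x₁·x₂ - x₁]].
At the point, J = [[0.000, 3.500], [1.000, -3.250]] (det J = -3.500).
Solving J·Δ = −F gives Δ = (5.911, 0.357).
Then the next iterate is (x₁, x₂)₁ = (5.411, 1.357).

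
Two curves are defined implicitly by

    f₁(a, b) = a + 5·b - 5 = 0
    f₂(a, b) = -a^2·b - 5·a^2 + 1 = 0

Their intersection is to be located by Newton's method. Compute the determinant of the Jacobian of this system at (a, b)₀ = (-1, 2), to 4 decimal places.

J = [[1, 5], [-2·a·b - 10·a, -a^2]].
At the point, J = [[1.0000, 5.0000], [14.0000, -1.0000]].
det J = -71.0000.

-71.0000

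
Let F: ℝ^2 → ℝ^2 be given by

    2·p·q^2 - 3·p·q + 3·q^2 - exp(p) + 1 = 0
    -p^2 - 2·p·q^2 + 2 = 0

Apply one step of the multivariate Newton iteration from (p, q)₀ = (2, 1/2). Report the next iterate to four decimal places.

At (2, 1/2): F = (-7.639056, -3.0000).
Jacobian J = [[2·q^2 - 3·q - exp(p), 4·p·q - 3·p + 6·q], [-2·p - 2·q^2, -4·p·q]].
At the point, J = [[-8.389056, 1.0000], [-4.5000, -4.0000]] (det J = 38.056224).
Solving J·Δ = −F gives Δ = (-0.8818, 0.2420).
Then the next iterate is (p, q)₁ = (1.1182, 0.7420).

(1.1182, 0.7420)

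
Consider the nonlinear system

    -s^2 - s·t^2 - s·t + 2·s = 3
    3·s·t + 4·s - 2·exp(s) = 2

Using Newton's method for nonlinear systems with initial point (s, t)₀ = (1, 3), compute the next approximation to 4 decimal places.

At (1, 3): F = (-14.0000, 5.563436).
Jacobian J = [[-2·s - t^2 - t + 2, -2·s·t - s], [3·t - 2·exp(s) + 4, 3·s]].
At the point, J = [[-12.0000, -7.0000], [7.563436, 3.0000]] (det J = 16.944054).
Solving J·Δ = −F gives Δ = (0.1804, -2.3092).
Then the next iterate is (s, t)₁ = (1.1804, 0.6908).

(1.1804, 0.6908)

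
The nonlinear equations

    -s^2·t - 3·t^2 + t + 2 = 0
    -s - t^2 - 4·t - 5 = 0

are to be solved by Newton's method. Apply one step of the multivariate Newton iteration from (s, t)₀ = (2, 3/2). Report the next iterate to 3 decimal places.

At (2, 3/2): F = (-9.250, -15.250).
Jacobian J = [[-2·s·t, -s^2 - 6·t + 1], [-1, -2·t - 4]].
At the point, J = [[-6.000, -12.000], [-1.000, -7.000]] (det J = 30.000).
Solving J·Δ = −F gives Δ = (3.942, -2.742).
Then the next iterate is (s, t)₁ = (5.942, -1.242).

(5.942, -1.242)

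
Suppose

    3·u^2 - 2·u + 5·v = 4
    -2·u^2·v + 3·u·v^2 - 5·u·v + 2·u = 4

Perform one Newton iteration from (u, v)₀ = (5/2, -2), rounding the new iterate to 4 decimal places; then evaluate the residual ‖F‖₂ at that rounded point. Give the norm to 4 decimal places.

At (5/2, -2): F = (-0.2500, 81.0000).
Jacobian J = [[6·u - 2, 5], [-4·u·v + 3·v^2 - 5·v + 2, -2·u^2 + 6·u·v - 5·u]].
At the point, J = [[13.0000, 5.0000], [44.0000, -55.0000]] (det J = -935.0000).
Solving J·Δ = −F gives Δ = (-0.4184, 1.1380).
Then the next iterate is (u, v)₁ = (2.0816, -0.8620).
Re-evaluating at (2.0816, -0.8620): F = (0.525976, 21.245250), so ‖F‖₂ = 21.2518.

21.2518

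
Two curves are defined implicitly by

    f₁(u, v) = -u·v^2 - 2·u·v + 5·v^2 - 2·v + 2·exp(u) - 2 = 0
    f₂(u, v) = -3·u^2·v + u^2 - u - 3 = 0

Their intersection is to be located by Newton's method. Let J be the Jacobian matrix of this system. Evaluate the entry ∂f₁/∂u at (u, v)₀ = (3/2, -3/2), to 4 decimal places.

9.7134

∂f₁/∂u = -v^2 - 2·v + 2·exp(u).
At (3/2, -3/2) this is 9.7134.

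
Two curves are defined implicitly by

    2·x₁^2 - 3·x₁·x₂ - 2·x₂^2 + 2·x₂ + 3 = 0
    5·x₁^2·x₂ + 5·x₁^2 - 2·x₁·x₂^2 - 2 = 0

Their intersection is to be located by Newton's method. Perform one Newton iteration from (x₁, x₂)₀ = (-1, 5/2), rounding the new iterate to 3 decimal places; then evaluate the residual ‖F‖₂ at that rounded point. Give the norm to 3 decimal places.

At (-1, 5/2): F = (5.000, 28.000).
Jacobian J = [[4·x₁ - 3·x₂, -3·x₁ - 4·x₂ + 2], [10·x₁·x₂ + 10·x₁ - 2·x₂^2, 5·x₁^2 - 4·x₁·x₂]].
At the point, J = [[-11.500, -5.000], [-47.500, 15.000]] (det J = -410.000).
Solving J·Δ = −F gives Δ = (0.524, -0.206).
Then the next iterate is (x₁, x₂)₁ = (-0.476, 2.294).
Re-evaluating at (-0.476, 2.294): F = (0.79211, 6.74155), so ‖F‖₂ = 6.788.

6.788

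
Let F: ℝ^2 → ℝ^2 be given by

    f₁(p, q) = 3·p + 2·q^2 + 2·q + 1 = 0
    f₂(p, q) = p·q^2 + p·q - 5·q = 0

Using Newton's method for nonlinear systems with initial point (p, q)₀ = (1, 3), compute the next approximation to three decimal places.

(1.605, 0.870)

At (1, 3): F = (28.000, -3.000).
Jacobian J = [[3, 4·q + 2], [q^2 + q, 2·p·q + p - 5]].
At the point, J = [[3.000, 14.000], [12.000, 2.000]] (det J = -162.000).
Solving J·Δ = −F gives Δ = (0.605, -2.130).
Then the next iterate is (p, q)₁ = (1.605, 0.870).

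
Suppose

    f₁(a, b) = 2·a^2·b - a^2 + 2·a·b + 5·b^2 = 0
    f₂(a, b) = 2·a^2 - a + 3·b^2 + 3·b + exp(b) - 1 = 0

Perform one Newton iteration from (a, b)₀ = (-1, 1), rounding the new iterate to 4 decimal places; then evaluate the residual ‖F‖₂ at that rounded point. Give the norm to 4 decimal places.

4.1292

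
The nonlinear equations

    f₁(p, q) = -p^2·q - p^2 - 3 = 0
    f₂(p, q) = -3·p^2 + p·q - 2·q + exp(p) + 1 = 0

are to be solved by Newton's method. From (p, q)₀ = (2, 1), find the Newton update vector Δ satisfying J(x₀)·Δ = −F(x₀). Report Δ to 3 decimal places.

At (2, 1): F = (-11.000, -3.61094).
Jacobian J = [[-2·p·q - 2·p, -p^2], [-6·p + q + exp(p), p - 2]].
At the point, J = [[-8.000, -4.000], [-3.61094, 0.000]] (det J = -14.44378).
Solving J·Δ = −F gives Δ = (-1.000, -0.750).

(-1.000, -0.750)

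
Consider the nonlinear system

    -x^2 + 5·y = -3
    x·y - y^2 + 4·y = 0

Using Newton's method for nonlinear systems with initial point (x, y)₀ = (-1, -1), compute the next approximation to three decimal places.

(-1.333, -0.267)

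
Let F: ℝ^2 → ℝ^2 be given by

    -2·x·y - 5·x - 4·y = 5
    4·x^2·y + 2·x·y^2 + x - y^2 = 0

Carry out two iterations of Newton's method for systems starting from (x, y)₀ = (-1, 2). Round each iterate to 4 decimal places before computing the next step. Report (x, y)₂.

At (-1, 2): F = (-4.0000, -5.0000).
Jacobian J = [[-2·y - 5, -2·x - 4], [8·x·y + 2·y^2 + 1, 4·x^2 + 4·x·y - 2·y]].
At the point, J = [[-9.0000, -2.0000], [-7.0000, -8.0000]] (det J = 58.0000).
Solving J·Δ = −F gives Δ = (-0.3793, -0.2931).
Then the next iterate is (x, y)₁ = (-1.3793, 1.7069).
Round to (-1.3793, 1.7069) and repeat: F = (-0.222446, 0.659284), J = [[-8.4138, -1.2414], [-12.007602, -5.221235]].
Δ = (-0.0682, 0.2831), so (x, y)₂ = (-1.4475, 1.9900).

(-1.4475, 1.9900)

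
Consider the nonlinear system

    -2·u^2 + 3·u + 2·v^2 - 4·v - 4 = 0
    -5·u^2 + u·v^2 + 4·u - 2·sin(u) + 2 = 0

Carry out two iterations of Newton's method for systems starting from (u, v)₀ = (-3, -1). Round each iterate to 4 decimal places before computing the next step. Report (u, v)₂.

(-0.7260, -1.0383)

At (-3, -1): F = (-25.0000, -57.717760).
Jacobian J = [[-4·u + 3, 4·v - 4], [-10·u + v^2 - 2·cos(u) + 4, 2·u·v]].
At the point, J = [[15.0000, -8.0000], [36.979985, 6.0000]] (det J = 385.839880).
Solving J·Δ = −F gives Δ = (1.5855, -0.1522).
Then the next iterate is (u, v)₁ = (-1.4145, -1.1522).
Round to (-1.4145, -1.1522) and repeat: F = (-4.981191, -13.564271), J = [[8.6580, -8.6088], [19.161243, 3.259574]].
Δ = (0.6885, 0.1139), so (u, v)₂ = (-0.7260, -1.0383).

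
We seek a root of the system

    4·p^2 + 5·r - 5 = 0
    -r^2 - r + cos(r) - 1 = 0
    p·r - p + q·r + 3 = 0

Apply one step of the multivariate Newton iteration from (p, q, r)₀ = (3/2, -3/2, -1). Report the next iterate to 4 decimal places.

At (3/2, -3/2, -1): F = (-1.0000, -0.459698, 1.5000).
Jacobian J = [[8·p, 0, 5], [0, 0, -2·r - sin(r) - 1], [r - 1, r, p + q]].
At the point, J = [[12.0000, 0.0000, 5.0000], [0.0000, 0.0000, 1.841471], [-2.0000, -1.0000, 0.0000]] (det J = 22.097652).
Solving J·Δ = −F gives Δ = (-0.0207, 1.5414, 0.2496).
Then the next iterate is (p, q, r)₁ = (1.4793, 0.0414, -0.7504).

(1.4793, 0.0414, -0.7504)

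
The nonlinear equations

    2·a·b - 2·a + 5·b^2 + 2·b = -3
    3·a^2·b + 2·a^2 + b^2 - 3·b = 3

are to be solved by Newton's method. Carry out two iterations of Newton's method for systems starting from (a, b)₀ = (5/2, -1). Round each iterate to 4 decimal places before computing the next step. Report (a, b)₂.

(1.2041, -0.7592)

At (5/2, -1): F = (-4.0000, -5.2500).
Jacobian J = [[2·b - 2, 2·a + 10·b + 2], [6·a·b + 4·a, 3·a^2 + 2·b - 3]].
At the point, J = [[-4.0000, -3.0000], [-5.0000, 13.7500]] (det J = -70.0000).
Solving J·Δ = −F gives Δ = (-1.0107, 0.0143).
Then the next iterate is (a, b)₁ = (1.4893, -0.9857).
Round to (1.4893, -0.9857) and repeat: F = (-0.027984, -1.194157), J = [[-3.9714, -4.8784], [-2.850818, 1.682643]].
Δ = (-0.2852, 0.2265), so (a, b)₂ = (1.2041, -0.7592).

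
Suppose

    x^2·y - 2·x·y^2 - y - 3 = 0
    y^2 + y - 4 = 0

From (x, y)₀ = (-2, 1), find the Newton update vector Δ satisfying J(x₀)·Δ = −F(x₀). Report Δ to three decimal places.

At (-2, 1): F = (4.000, -2.000).
Jacobian J = [[2·x·y - 2·y^2, x^2 - 4·x·y - 1], [0, 2·y + 1]].
At the point, J = [[-6.000, 11.000], [0.000, 3.000]] (det J = -18.000).
Solving J·Δ = −F gives Δ = (1.889, 0.667).

(1.889, 0.667)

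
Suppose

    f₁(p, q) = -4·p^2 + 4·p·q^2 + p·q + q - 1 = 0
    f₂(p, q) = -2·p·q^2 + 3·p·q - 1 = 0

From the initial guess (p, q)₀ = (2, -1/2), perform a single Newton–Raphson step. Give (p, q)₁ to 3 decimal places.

(0.848, -0.230)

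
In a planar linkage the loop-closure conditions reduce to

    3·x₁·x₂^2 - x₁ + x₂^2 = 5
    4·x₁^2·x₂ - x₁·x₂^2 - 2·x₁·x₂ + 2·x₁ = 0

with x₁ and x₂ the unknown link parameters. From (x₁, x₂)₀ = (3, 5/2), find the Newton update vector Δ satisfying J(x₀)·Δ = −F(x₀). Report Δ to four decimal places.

(-1.0105, -0.7313)

At (3, 5/2): F = (54.5000, 62.2500).
Jacobian J = [[3·x₂^2 - 1, 6·x₁·x₂ + 2·x₂], [8·x₁·x₂ - x₂^2 - 2·x₂ + 2, 4·x₁^2 - 2·x₁·x₂ - 2·x₁]].
At the point, J = [[17.7500, 50.0000], [50.7500, 15.0000]] (det J = -2271.2500).
Solving J·Δ = −F gives Δ = (-1.0105, -0.7313).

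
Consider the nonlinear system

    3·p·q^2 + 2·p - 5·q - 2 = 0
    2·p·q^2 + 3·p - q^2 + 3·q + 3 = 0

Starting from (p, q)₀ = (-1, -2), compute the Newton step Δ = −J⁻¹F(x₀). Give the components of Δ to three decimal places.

At (-1, -2): F = (-6.000, -18.000).
Jacobian J = [[3·q^2 + 2, 6·p·q - 5], [2·q^2 + 3, 4·p·q - 2·q + 3]].
At the point, J = [[14.000, 7.000], [11.000, 15.000]] (det J = 133.000).
Solving J·Δ = −F gives Δ = (-0.271, 1.398).

(-0.271, 1.398)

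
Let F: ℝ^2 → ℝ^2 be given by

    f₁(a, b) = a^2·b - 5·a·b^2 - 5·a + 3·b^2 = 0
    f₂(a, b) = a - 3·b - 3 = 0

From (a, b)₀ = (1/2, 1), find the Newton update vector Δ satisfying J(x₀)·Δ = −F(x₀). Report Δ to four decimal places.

(-0.4709, -1.9903)

At (1/2, 1): F = (-1.7500, -5.5000).
Jacobian J = [[2·a·b - 5·b^2 - 5, a^2 - 10·a·b + 6·b], [1, -3]].
At the point, J = [[-9.0000, 1.2500], [1.0000, -3.0000]] (det J = 25.7500).
Solving J·Δ = −F gives Δ = (-0.4709, -1.9903).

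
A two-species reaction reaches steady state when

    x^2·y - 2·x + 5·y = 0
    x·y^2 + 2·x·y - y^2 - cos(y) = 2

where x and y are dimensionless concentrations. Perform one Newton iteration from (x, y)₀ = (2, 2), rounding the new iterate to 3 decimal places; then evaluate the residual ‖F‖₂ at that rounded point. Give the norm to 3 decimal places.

20.747

At (2, 2): F = (14.000, 10.41615).
Jacobian J = [[2·x·y - 2, x^2 + 5], [y^2 + 2·y, 2·x·y + 2·x - 2·y + sin(y)]].
At the point, J = [[6.000, 9.000], [8.000, 8.90930]] (det J = -18.54422).
Solving J·Δ = −F gives Δ = (1.671, -2.669).
Then the next iterate is (x, y)₁ = (3.671, -0.669).
Re-evaluating at (3.671, -0.669): F = (-19.70261, -6.50080), so ‖F‖₂ = 20.747.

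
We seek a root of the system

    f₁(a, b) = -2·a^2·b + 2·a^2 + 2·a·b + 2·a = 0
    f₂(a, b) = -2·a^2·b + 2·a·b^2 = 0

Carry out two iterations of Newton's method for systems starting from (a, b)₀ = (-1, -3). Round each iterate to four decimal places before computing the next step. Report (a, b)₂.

(-0.3613, -1.3915)

At (-1, -3): F = (12.0000, -12.0000).
Jacobian J = [[-4·a·b + 4·a + 2·b + 2, -2·a^2 + 2·a], [-4·a·b + 2·b^2, -2·a^2 + 4·a·b]].
At the point, J = [[-20.0000, -4.0000], [6.0000, 10.0000]] (det J = -176.0000).
Solving J·Δ = −F gives Δ = (0.4091, 0.9545).
Then the next iterate is (a, b)₁ = (-0.5909, -2.0455).
Round to (-0.5909, -2.0455) and repeat: F = (3.362323, -3.516309), J = [[-9.289344, -1.880126], [3.533397, 4.136418]].
Δ = (0.2296, 0.6540), so (a, b)₂ = (-0.3613, -1.3915).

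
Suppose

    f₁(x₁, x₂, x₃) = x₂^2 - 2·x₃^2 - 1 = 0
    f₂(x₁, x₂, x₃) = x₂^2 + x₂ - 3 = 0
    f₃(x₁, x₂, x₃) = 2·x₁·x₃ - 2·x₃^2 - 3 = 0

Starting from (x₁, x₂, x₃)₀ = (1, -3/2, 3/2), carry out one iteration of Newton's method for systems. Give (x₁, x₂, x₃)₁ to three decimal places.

(2.528, -2.625, 1.521)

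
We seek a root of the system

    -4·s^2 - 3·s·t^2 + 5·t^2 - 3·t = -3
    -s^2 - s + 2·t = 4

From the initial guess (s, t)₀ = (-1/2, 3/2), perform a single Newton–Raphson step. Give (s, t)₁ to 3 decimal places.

At (-1/2, 3/2): F = (12.125, -0.750).
Jacobian J = [[-8·s - 3·t^2, -6·s·t + 10·t - 3], [-2·s - 1, 2]].
At the point, J = [[-2.750, 16.500], [0.000, 2.000]] (det J = -5.500).
Solving J·Δ = −F gives Δ = (6.659, 0.375).
Then the next iterate is (s, t)₁ = (6.159, 1.875).

(6.159, 1.875)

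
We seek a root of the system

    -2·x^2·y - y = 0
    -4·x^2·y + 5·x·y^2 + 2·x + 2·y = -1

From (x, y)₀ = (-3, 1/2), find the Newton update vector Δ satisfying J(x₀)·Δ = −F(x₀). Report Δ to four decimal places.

At (-3, 1/2): F = (-9.5000, -25.7500).
Jacobian J = [[-4·x·y, -2·x^2 - 1], [-8·x·y + 5·y^2 + 2, -4·x^2 + 10·x·y + 2]].
At the point, J = [[6.0000, -19.0000], [15.2500, -49.0000]] (det J = -4.2500).
Solving J·Δ = −F gives Δ = (-5.5882, -2.2647).

(-5.5882, -2.2647)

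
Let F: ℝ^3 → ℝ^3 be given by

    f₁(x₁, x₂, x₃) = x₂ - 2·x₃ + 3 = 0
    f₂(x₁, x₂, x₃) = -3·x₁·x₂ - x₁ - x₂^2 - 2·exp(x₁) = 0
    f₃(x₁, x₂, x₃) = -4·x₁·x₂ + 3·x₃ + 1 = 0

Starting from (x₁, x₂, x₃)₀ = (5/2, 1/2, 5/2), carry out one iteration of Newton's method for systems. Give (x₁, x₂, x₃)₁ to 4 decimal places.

(1.2084, 0.9510, 1.9755)

At (5/2, 1/2, 5/2): F = (-1.5000, -30.864988, 3.5000).
Jacobian J = [[0, 1, -2], [-3·x₂ - 2·exp(x₁) - 1, -3·x₁ - 2·x₂, 0], [-4·x₂, -4·x₁, 3]].
At the point, J = [[0.0000, 1.0000, -2.0000], [-26.864988, -8.5000, 0.0000], [-2.0000, -10.0000, 3.0000]] (det J = -422.704795).
Solving J·Δ = −F gives Δ = (-1.2916, 0.4510, -0.5245).
Then the next iterate is (x₁, x₂, x₃)₁ = (1.2084, 0.9510, 1.9755).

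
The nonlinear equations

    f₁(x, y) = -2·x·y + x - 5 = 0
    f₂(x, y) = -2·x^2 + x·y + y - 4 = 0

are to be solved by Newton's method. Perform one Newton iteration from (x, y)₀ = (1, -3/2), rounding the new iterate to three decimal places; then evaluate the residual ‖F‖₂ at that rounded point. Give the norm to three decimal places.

184.481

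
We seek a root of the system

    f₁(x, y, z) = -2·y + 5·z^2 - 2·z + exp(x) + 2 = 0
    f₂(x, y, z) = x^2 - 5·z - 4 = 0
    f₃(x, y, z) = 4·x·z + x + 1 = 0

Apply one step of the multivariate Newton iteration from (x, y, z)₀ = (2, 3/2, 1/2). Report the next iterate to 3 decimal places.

At (2, 3/2, 1/2): F = (6.63906, -2.500, 7.000).
Jacobian J = [[exp(x), -2, 10·z - 2], [2·x, 0, -5], [4·z + 1, 0, 4·x]].
At the point, J = [[7.38906, -2.000, 3.000], [4.000, 0.000, -5.000], [3.000, 0.000, 8.000]] (det J = 94.000).
Solving J·Δ = −F gives Δ = (-0.319, 1.007, -0.755).
Then the next iterate is (x, y, z)₁ = (1.681, 2.507, -0.255).

(1.681, 2.507, -0.255)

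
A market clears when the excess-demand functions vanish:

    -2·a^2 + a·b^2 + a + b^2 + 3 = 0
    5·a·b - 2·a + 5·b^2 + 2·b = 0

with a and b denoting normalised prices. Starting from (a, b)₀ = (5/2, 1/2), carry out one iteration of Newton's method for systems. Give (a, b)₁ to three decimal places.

(1.736, 0.340)

At (5/2, 1/2): F = (-6.125, 3.500).
Jacobian J = [[-4·a + b^2 + 1, 2·a·b + 2·b], [5·b - 2, 5·a + 10·b + 2]].
At the point, J = [[-8.750, 3.500], [0.500, 19.500]] (det J = -172.375).
Solving J·Δ = −F gives Δ = (-0.764, -0.160).
Then the next iterate is (a, b)₁ = (1.736, 0.340).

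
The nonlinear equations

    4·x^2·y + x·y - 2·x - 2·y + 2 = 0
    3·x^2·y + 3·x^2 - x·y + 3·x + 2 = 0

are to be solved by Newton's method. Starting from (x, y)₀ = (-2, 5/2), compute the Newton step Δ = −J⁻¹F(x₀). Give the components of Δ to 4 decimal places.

(-0.2182, -3.7182)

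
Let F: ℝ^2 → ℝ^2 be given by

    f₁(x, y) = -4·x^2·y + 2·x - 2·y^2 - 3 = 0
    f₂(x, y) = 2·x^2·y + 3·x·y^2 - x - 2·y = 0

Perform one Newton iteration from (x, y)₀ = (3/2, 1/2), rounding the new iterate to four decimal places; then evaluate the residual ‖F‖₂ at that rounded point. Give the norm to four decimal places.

At (3/2, 1/2): F = (-5.0000, 0.8750).
Jacobian J = [[-8·x·y + 2, -4·x^2 - 4·y], [4·x·y + 3·y^2 - 1, 2·x^2 + 6·x·y - 2]].
At the point, J = [[-4.0000, -11.0000], [2.7500, 7.0000]] (det J = 2.2500).
Solving J·Δ = −F gives Δ = (11.2778, -4.5556).
Then the next iterate is (x, y)₁ = (12.7778, -4.0556).
Re-evaluating at (12.7778, -4.0556): F = (2638.326314, -698.496250), so ‖F‖₂ = 2729.2238.

2729.2238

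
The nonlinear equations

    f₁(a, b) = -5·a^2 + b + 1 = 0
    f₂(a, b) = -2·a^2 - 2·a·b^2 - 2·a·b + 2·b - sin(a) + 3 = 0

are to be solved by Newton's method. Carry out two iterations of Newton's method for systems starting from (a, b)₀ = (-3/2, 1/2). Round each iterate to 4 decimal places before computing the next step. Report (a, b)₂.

At (-3/2, 1/2): F = (-9.7500, 2.747495).
Jacobian J = [[-10·a, 1], [-4·a - 2·b^2 - 2·b - cos(a), -4·a·b - 2·a + 2]].
At the point, J = [[15.0000, 1.0000], [4.429263, 8.0000]] (det J = 115.570737).
Solving J·Δ = −F gives Δ = (0.6987, -0.7303).
Then the next iterate is (a, b)₁ = (-0.8013, -0.2303).
Round to (-0.8013, -0.2303) and repeat: F = (-2.440708, 1.689418), J = [[8.0130, 1.0000], [2.863950, 2.864442]].
Δ = (0.4321, -1.0218), so (a, b)₂ = (-0.3692, -1.2521).

(-0.3692, -1.2521)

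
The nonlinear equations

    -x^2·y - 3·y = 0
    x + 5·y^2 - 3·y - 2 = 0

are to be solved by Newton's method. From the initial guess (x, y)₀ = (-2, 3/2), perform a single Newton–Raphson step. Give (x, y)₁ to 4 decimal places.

At (-2, 3/2): F = (-10.5000, 2.7500).
Jacobian J = [[-2·x·y, -x^2 - 3], [1, 10·y - 3]].
At the point, J = [[6.0000, -7.0000], [1.0000, 12.0000]] (det J = 79.0000).
Solving J·Δ = −F gives Δ = (1.3513, -0.3418).
Then the next iterate is (x, y)₁ = (-0.6487, 1.1582).

(-0.6487, 1.1582)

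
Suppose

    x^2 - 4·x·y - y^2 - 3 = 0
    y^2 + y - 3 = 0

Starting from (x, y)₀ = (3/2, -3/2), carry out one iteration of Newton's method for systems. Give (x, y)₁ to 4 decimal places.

(0.4583, -2.6250)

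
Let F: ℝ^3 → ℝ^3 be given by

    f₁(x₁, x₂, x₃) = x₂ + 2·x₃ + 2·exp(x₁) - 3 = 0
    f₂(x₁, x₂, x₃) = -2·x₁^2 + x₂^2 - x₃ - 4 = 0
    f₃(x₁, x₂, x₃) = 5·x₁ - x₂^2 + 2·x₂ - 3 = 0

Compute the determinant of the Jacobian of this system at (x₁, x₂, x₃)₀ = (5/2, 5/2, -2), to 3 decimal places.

J = [[2·exp(x₁), 1, 2], [-4·x₁, 2·x₂, -1], [5, -2·x₂ + 2, 0]].
At the point, J = [[24.36499, 1.000, 2.000], [-10.000, 5.000, -1.000], [5.000, -3.000, 0.000]].
det J = -68.095.

-68.095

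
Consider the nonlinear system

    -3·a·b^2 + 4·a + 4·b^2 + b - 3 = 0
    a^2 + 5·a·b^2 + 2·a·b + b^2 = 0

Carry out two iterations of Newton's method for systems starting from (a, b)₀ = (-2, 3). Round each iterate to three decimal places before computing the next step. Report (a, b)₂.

At (-2, 3): F = (82.000, -89.000).
Jacobian J = [[-3·b^2 + 4, -6·a·b + 8·b + 1], [2·a + 5·b^2 + 2·b, 10·a·b + 2·a + 2·b]].
At the point, J = [[-23.000, 61.000], [47.000, -58.000]] (det J = -1533.000).
Solving J·Δ = −F gives Δ = (0.439, -1.179).
Then the next iterate is (a, b)₁ = (-1.561, 1.821).
Round to (-1.561, 1.821) and repeat: F = (21.37018, -25.81410), J = [[-5.94812, 32.62349], [17.10020, -27.90581]].
Δ = (0.627, -0.541), so (a, b)₂ = (-0.934, 1.280).

(-0.934, 1.280)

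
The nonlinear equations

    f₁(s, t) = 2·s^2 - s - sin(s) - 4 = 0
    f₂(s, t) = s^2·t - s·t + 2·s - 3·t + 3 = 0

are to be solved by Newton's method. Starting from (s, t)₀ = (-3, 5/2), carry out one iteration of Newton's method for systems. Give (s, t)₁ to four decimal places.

(-1.5728, 2.7914)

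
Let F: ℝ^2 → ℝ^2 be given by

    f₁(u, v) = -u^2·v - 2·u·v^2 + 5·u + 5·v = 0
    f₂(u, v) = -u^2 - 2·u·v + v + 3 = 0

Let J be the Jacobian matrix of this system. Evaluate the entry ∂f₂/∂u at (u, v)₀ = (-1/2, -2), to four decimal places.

5.0000

∂f₂/∂u = -2·u - 2·v.
At (-1/2, -2) this is 5.0000.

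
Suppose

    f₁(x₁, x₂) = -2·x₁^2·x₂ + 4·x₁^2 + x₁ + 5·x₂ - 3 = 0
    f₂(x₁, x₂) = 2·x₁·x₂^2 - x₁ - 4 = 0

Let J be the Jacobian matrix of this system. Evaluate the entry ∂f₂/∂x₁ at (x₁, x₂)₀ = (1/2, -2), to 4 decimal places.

∂f₂/∂x₁ = 2·x₂^2 - 1.
At (1/2, -2) this is 7.0000.

7.0000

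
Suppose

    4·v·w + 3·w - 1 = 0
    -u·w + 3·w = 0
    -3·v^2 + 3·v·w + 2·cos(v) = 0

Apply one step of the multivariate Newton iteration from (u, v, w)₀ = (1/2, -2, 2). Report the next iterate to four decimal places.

(2.5267, -0.8617, 1.6214)

At (1/2, -2, 2): F = (-11.0000, 5.0000, -24.832294).
Jacobian J = [[0, 4·w, 4·v + 3], [-w, 0, -u + 3], [0, -6·v + 3·w - 2·sin(v), 3·v]].
At the point, J = [[0.0000, 8.0000, -5.0000], [-2.0000, 0.0000, 2.5000], [0.0000, 19.818595, -6.0000]] (det J = 102.185949).
Solving J·Δ = −F gives Δ = (2.0267, 1.1383, -0.3786).
Then the next iterate is (u, v, w)₁ = (2.5267, -0.8617, 1.6214).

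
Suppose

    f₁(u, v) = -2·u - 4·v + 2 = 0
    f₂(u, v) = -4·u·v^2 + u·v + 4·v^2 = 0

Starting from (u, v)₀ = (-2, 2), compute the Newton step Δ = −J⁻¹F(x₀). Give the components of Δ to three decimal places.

At (-2, 2): F = (-2.000, 44.000).
Jacobian J = [[-2, -4], [-4·v^2 + v, -8·u·v + u + 8·v]].
At the point, J = [[-2.000, -4.000], [-14.000, 46.000]] (det J = -148.000).
Solving J·Δ = −F gives Δ = (0.568, -0.784).

(0.568, -0.784)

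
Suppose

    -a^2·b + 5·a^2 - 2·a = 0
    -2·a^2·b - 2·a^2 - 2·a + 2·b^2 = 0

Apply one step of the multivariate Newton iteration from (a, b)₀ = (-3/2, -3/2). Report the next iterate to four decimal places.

(-0.7395, -0.9336)

At (-3/2, -3/2): F = (17.6250, 9.7500).
Jacobian J = [[-2·a·b + 10·a - 2, -a^2], [-4·a·b - 4·a - 2, -2·a^2 + 4·b]].
At the point, J = [[-21.5000, -2.2500], [-5.0000, -10.5000]] (det J = 214.5000).
Solving J·Δ = −F gives Δ = (0.7605, 0.5664).
Then the next iterate is (a, b)₁ = (-0.7395, -0.9336).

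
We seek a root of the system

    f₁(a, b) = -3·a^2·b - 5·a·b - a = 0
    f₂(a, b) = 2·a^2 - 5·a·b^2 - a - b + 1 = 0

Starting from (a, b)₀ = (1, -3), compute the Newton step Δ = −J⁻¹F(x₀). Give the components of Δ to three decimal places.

At (1, -3): F = (23.000, -40.000).
Jacobian J = [[-6·a·b - 5·b - 1, -3·a^2 - 5·a], [4·a - 5·b^2 - 1, -10·a·b - 1]].
At the point, J = [[32.000, -8.000], [-42.000, 29.000]] (det J = 592.000).
Solving J·Δ = −F gives Δ = (-0.586, 0.530).

(-0.586, 0.530)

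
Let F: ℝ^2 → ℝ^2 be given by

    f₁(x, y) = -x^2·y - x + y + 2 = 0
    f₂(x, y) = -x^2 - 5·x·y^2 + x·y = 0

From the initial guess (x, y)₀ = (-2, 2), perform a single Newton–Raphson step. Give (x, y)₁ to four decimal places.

At (-2, 2): F = (-2.0000, 32.0000).
Jacobian J = [[-2·x·y - 1, -x^2 + 1], [-2·x - 5·y^2 + y, -10·x·y + x]].
At the point, J = [[7.0000, -3.0000], [-14.0000, 38.0000]] (det J = 224.0000).
Solving J·Δ = −F gives Δ = (-0.0893, -0.8750).
Then the next iterate is (x, y)₁ = (-2.0893, 1.1250).

(-2.0893, 1.1250)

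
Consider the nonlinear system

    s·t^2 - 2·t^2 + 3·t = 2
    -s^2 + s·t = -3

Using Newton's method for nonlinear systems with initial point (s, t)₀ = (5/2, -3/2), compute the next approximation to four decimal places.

(2.6911, 1.7967)

At (5/2, -3/2): F = (-5.3750, -7.0000).
Jacobian J = [[t^2, 2·s·t - 4·t + 3], [-2·s + t, s]].
At the point, J = [[2.2500, 1.5000], [-6.5000, 2.5000]] (det J = 15.3750).
Solving J·Δ = −F gives Δ = (0.1911, 3.2967).
Then the next iterate is (s, t)₁ = (2.6911, 1.7967).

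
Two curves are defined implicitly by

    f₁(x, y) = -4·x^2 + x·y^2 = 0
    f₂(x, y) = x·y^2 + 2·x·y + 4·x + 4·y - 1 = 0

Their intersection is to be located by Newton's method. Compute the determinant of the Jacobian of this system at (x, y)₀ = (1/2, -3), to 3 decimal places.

31.000

J = [[-8·x + y^2, 2·x·y], [y^2 + 2·y + 4, 2·x·y + 2·x + 4]].
At the point, J = [[5.000, -3.000], [7.000, 2.000]].
det J = 31.000.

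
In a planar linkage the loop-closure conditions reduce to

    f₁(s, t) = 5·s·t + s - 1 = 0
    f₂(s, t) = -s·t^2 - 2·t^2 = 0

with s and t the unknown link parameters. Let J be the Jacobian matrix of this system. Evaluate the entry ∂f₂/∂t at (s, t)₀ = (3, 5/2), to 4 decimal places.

-25.0000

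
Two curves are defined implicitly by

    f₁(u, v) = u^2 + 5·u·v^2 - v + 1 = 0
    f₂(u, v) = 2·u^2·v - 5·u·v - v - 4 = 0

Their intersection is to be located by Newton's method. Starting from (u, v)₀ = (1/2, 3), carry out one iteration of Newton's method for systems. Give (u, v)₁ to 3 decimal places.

(10.479, -31.271)

At (1/2, 3): F = (20.750, -13.000).
Jacobian J = [[2·u + 5·v^2, 10·u·v - 1], [4·u·v - 5·v, 2·u^2 - 5·u - 1]].
At the point, J = [[46.000, 14.000], [-9.000, -3.000]] (det J = -12.000).
Solving J·Δ = −F gives Δ = (9.979, -34.271).
Then the next iterate is (u, v)₁ = (10.479, -31.271).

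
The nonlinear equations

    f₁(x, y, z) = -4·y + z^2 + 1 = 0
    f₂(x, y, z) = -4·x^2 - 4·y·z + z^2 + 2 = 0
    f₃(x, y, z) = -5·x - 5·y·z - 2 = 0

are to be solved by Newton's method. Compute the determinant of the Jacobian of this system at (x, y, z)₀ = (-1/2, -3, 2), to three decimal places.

J = [[0, -4, 2·z], [-8·x, -4·z, -4·y + 2·z], [-5, -5·z, -5·y]].
At the point, J = [[0.000, -4.000, 4.000], [4.000, -8.000, 16.000], [-5.000, -10.000, 15.000]].
det J = 240.000.

240.000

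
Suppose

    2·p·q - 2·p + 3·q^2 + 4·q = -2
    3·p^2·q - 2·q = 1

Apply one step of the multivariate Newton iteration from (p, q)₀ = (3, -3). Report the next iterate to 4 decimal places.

At (3, -3): F = (-7.0000, -76.0000).
Jacobian J = [[2·q - 2, 2·p + 6·q + 4], [6·p·q, 3·p^2 - 2]].
At the point, J = [[-8.0000, -8.0000], [-54.0000, 25.0000]] (det J = -632.0000).
Solving J·Δ = −F gives Δ = (-1.2389, 0.3639).
Then the next iterate is (p, q)₁ = (1.7611, -2.6361).

(1.7611, -2.6361)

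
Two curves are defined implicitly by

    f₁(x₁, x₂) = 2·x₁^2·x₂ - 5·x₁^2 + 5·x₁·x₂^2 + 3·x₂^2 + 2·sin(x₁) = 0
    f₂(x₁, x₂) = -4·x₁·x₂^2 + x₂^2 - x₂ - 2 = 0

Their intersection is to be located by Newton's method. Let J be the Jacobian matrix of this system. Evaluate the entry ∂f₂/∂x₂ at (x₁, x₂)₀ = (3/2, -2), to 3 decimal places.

19.000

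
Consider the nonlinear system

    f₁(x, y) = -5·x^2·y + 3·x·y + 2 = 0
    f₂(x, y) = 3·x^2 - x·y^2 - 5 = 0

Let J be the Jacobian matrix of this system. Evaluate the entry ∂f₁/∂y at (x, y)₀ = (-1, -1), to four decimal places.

-8.0000

∂f₁/∂y = -5·x^2 + 3·x.
At (-1, -1) this is -8.0000.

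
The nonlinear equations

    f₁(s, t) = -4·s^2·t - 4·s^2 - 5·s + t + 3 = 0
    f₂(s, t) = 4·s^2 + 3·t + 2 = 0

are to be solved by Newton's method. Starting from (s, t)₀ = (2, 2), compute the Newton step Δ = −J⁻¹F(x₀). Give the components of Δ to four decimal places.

(-2.4815, 5.2346)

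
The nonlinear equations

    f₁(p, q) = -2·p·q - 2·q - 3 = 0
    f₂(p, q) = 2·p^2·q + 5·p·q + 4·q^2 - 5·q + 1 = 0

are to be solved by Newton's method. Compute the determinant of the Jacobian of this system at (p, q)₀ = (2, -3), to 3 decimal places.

-300.000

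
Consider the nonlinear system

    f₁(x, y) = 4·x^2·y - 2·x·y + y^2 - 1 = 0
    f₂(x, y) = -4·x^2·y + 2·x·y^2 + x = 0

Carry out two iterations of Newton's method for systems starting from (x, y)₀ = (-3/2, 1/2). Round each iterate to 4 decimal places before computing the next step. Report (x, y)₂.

(-7.3258, 3.9616)

At (-3/2, 1/2): F = (5.2500, -6.7500).
Jacobian J = [[8·x·y - 2·y, 4·x^2 - 2·x + 2·y], [-8·x·y + 2·y^2 + 1, -4·x^2 + 4·x·y]].
At the point, J = [[-7.0000, 13.0000], [7.5000, -12.0000]] (det J = -13.5000).
Solving J·Δ = −F gives Δ = (1.8333, 0.5833).
Then the next iterate is (x, y)₁ = (0.3333, 1.0833).
Round to (0.3333, 1.0833) and repeat: F = (-0.067219, 0.634211), J = [[0.721911, 1.944356], [0.458567, 0.9999]].
Δ = (-7.6591, 2.8783), so (x, y)₂ = (-7.3258, 3.9616).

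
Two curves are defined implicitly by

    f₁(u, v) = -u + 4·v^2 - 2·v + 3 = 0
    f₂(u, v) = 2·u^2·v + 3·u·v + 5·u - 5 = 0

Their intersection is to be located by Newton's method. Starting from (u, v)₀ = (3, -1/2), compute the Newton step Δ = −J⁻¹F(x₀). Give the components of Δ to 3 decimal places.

(0.786, 0.202)

At (3, -1/2): F = (2.000, -3.500).
Jacobian J = [[-1, 8·v - 2], [4·u·v + 3·v + 5, 2·u^2 + 3·u]].
At the point, J = [[-1.000, -6.000], [-2.500, 27.000]] (det J = -42.000).
Solving J·Δ = −F gives Δ = (0.786, 0.202).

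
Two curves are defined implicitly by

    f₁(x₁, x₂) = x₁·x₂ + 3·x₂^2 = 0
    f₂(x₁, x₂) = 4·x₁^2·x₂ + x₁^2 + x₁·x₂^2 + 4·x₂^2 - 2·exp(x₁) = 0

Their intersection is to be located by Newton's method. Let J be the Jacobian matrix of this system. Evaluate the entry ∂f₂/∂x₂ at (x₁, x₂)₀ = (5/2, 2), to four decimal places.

51.0000

∂f₂/∂x₂ = 4·x₁^2 + 2·x₁·x₂ + 8·x₂.
At (5/2, 2) this is 51.0000.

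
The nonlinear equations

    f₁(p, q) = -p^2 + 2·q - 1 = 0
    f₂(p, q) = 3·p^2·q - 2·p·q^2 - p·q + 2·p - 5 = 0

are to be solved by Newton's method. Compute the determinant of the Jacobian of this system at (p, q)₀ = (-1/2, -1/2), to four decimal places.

-6.7500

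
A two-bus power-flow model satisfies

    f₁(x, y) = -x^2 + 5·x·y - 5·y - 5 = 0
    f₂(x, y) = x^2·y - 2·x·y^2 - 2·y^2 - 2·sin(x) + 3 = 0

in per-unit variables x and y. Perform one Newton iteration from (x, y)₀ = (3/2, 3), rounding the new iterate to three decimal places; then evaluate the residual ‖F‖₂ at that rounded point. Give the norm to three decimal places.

7.908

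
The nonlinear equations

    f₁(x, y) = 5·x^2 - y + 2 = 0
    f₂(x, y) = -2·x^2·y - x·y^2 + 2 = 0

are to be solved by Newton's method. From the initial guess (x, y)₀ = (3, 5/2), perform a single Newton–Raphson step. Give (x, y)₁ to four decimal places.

At (3, 5/2): F = (44.5000, -61.7500).
Jacobian J = [[10·x, -1], [-4·x·y - y^2, -2·x^2 - 2·x·y]].
At the point, J = [[30.0000, -1.0000], [-36.2500, -33.0000]] (det J = -1026.2500).
Solving J·Δ = −F gives Δ = (-1.4911, -0.2333).
Then the next iterate is (x, y)₁ = (1.5089, 2.2667).

(1.5089, 2.2667)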